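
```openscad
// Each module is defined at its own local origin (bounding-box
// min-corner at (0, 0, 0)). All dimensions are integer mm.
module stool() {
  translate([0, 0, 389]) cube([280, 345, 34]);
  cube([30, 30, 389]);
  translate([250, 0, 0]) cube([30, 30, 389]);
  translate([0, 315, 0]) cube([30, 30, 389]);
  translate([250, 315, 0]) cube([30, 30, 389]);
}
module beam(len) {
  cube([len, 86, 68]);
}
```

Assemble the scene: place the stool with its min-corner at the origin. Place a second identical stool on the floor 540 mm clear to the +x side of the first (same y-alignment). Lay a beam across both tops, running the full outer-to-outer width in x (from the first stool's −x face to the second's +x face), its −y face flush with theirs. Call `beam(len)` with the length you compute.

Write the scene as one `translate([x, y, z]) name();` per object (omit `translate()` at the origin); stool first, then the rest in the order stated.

stool();
translate([820, 0, 0]) stool();
translate([0, 0, 423]) beam(1100);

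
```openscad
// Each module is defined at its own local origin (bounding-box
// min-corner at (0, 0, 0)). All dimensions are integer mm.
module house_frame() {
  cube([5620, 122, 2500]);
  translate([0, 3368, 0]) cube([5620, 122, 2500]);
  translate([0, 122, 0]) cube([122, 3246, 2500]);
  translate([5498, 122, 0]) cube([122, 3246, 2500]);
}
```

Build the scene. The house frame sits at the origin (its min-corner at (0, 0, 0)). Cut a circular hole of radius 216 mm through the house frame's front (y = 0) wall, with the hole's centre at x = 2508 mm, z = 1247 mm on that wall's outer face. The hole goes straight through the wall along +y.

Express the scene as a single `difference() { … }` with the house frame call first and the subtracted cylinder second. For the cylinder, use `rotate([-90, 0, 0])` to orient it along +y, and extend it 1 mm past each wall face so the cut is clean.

difference() {
  house_frame();
  translate([2508, -1, 1247]) rotate([-90, 0, 0]) cylinder(h = 124, r = 216);
}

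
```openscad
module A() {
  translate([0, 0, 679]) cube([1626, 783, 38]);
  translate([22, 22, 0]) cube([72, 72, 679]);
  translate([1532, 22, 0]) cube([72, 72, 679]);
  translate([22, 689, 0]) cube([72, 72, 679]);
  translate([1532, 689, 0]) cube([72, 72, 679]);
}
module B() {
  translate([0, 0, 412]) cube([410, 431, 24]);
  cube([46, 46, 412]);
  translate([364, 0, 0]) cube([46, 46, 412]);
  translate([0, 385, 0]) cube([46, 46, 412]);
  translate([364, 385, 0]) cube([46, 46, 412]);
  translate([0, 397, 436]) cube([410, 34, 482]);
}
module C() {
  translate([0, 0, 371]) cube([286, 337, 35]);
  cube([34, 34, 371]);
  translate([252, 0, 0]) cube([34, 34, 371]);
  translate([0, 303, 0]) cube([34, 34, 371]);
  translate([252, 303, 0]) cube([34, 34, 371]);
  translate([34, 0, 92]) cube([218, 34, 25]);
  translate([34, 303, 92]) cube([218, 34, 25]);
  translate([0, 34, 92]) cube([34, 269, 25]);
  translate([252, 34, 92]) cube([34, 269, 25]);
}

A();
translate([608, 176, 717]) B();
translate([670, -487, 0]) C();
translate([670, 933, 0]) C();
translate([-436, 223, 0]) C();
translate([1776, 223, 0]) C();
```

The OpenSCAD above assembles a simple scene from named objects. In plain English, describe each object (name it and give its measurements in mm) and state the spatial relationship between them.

A is a table: top 1626 mm (x) × 783 mm (y), 38 mm thick, upper face at z = 717 mm, on four 72×72 mm square legs, each inset 22 mm from the nearest pair of top edges, running from z = 0 to the bottom of the top.

B is a chair. The seat is a 410×431×24 mm slab with its top at z = 436 mm, on four 46×46 mm corner legs (flush with the seat edges, standing on z = 0). A flat backrest 34 mm thick, 482 mm tall, spans the full seat width and rises from the seat top along its +y edge, rear face flush with the rear of the seat.

C is a simple wooden stool: a rectangular seat 286 mm (x) by 337 mm (y), 35 mm thick, top face at z = 406 mm, on four square legs, each 34×34 mm in cross-section. The legs rest on z = 0, each flush with a corner of the seat. Four stretchers, 34 mm wide and 25 mm tall, connect adjacent legs with their undersides at z = 92 mm, each running between the inner faces of the legs it joins and aligned with the legs' outer faces on the other axis.

The chair is on top of the table, centred. Four stools sit around the table at the −y, +y, −x, +x sides.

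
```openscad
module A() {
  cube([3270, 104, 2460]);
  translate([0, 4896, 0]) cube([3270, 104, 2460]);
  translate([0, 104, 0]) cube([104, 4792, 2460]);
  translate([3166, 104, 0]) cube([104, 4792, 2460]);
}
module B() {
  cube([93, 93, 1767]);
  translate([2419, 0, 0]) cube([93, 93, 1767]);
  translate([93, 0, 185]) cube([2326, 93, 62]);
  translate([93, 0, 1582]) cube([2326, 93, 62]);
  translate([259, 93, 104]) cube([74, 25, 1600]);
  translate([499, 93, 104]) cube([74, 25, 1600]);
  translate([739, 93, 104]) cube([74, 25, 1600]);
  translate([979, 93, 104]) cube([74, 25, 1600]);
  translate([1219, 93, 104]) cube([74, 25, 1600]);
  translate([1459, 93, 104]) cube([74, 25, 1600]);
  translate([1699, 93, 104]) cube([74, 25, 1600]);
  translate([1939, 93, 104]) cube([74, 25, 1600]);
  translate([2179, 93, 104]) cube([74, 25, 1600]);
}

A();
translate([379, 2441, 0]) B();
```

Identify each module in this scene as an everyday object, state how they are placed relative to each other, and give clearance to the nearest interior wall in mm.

Clearances: x = 275, y = 2337; minimum 275 mm.

A is a house frame. B is a fence section. The fence section sits inside the house frame, centred. The clearance to the nearest interior wall is 275 mm.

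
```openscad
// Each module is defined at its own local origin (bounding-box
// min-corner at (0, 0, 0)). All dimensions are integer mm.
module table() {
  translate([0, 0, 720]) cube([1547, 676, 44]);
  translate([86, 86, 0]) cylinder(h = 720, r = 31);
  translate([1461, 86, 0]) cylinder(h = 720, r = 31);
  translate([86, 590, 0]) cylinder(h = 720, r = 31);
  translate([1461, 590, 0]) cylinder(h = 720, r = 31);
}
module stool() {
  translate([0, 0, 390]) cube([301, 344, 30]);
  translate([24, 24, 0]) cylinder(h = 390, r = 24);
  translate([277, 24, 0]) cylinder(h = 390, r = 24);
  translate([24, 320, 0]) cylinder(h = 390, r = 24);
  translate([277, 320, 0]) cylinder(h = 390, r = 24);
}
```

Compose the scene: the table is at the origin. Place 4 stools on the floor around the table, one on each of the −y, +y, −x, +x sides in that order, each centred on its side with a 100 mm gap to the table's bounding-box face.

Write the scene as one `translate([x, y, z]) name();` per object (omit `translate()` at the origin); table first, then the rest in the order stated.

table();
translate([623, -444, 0]) stool();
translate([623, 776, 0]) stool();
translate([-401, 166, 0]) stool();
translate([1647, 166, 0]) stool();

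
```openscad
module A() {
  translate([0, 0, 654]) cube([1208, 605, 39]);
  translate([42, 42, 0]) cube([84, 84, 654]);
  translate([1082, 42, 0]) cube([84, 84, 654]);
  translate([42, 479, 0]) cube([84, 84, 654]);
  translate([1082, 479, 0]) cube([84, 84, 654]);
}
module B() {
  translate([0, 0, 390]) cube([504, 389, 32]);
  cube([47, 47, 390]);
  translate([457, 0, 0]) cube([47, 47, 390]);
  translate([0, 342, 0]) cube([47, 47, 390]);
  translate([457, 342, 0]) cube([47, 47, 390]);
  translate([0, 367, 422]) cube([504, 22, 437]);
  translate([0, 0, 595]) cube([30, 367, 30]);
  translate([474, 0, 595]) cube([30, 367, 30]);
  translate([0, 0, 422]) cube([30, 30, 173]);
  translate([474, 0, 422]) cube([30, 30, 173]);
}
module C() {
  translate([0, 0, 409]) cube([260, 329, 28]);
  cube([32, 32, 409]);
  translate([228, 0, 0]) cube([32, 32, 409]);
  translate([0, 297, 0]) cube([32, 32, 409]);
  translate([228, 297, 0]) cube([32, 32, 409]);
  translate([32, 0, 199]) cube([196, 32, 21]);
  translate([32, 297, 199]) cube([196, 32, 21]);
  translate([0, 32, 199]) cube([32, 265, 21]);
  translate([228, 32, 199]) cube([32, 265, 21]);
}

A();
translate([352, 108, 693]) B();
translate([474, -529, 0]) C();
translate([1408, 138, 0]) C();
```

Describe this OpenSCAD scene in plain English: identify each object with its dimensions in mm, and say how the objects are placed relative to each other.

A is a table: top 1208 mm (x) × 605 mm (y), 39 mm thick, upper face at z = 693 mm, on four 84×84 mm square legs, each inset 42 mm from the nearest pair of top edges, running from z = 0 to the bottom of the top.

B is a chair. The seat is a 504×389×32 mm slab with its top at z = 422 mm, on four 47×47 mm corner legs (flush with the seat edges, standing on z = 0). A flat backrest 22 mm thick, 437 mm tall, spans the full seat width and rises from the seat top along its +y edge, rear face flush with the rear of the seat. Two armrests of 30×30 mm section run along each side from the seat's front edge to the front of the backrest, top faces 203 mm above the seat top and outer faces flush with the seat's x-edges; a 30×30 mm post under the front of each armrest stands on the seat at the front corner.

C is a four-legged stool. The seat is a 260×329×28 mm slab whose top surface is at z = 437 mm; four square legs, each 32×32 mm in cross-section, run from the floor (z = 0) to the underside of the seat, each flush with a corner of the seat. Four stretchers, 32 mm wide and 21 mm tall, connect adjacent legs with their undersides at z = 199 mm, each running between the inner faces of the legs it joins and aligned with the legs' outer faces on the other axis.

The chair is on top of the table, centred. Two stools sit around the table at the −y, +x sides.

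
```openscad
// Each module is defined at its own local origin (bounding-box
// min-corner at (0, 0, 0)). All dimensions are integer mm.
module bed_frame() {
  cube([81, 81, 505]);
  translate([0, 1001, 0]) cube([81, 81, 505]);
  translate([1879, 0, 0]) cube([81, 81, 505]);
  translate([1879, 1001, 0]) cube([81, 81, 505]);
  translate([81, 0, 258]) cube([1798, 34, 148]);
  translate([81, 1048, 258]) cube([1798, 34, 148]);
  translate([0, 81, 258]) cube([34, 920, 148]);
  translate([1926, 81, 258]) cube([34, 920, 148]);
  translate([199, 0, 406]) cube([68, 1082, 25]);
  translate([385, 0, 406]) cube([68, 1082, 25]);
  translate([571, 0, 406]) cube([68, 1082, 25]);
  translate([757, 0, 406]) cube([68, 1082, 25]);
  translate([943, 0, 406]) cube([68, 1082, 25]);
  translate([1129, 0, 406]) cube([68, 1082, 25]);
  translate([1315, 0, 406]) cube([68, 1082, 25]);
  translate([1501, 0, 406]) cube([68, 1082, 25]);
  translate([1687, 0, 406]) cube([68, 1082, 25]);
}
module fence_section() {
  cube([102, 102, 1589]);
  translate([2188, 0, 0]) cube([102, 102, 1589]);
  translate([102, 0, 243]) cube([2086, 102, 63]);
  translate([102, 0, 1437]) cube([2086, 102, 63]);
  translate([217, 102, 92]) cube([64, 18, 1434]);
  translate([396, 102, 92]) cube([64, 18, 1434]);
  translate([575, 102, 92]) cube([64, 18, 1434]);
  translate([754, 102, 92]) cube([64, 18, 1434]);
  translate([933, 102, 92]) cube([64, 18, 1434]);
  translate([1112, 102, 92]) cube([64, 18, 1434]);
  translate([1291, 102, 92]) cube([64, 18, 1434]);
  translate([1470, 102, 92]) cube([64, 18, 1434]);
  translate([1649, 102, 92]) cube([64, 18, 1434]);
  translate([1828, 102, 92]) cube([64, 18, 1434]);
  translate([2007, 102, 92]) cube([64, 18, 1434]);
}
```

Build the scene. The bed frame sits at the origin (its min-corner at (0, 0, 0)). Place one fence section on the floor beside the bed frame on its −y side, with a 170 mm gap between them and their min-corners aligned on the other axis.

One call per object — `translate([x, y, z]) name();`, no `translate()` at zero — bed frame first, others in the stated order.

bed_frame();
translate([0, -290, 0]) fence_section();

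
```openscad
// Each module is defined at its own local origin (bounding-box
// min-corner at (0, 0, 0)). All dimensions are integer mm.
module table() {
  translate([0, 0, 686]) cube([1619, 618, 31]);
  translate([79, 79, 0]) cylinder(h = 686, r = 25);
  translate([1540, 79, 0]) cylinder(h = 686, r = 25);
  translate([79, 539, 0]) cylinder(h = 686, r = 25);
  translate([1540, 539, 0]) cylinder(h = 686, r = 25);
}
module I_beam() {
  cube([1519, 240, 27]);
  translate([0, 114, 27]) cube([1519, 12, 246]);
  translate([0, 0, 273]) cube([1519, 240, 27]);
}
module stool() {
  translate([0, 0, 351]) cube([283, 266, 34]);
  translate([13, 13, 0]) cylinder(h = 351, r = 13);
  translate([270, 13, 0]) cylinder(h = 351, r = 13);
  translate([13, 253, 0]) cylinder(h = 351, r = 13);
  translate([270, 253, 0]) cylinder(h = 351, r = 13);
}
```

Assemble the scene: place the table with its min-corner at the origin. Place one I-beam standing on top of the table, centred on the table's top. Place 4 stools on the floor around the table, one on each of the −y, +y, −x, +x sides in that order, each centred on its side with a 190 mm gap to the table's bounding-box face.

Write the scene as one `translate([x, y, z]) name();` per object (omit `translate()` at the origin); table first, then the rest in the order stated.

table();
translate([50, 189, 717]) I_beam();
translate([668, -456, 0]) stool();
translate([668, 808, 0]) stool();
translate([-473, 176, 0]) stool();
translate([1809, 176, 0]) stool();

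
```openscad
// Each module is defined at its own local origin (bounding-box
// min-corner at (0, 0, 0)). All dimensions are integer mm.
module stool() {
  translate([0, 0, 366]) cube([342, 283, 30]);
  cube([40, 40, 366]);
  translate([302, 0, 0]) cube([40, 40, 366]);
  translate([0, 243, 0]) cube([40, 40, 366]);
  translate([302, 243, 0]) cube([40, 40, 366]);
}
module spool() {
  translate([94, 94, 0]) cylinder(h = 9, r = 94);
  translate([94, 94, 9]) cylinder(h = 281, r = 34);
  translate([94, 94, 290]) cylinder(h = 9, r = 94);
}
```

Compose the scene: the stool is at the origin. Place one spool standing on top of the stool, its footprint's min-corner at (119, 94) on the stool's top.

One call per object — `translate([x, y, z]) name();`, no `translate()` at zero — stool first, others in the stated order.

stool();
translate([119, 94, 396]) spool();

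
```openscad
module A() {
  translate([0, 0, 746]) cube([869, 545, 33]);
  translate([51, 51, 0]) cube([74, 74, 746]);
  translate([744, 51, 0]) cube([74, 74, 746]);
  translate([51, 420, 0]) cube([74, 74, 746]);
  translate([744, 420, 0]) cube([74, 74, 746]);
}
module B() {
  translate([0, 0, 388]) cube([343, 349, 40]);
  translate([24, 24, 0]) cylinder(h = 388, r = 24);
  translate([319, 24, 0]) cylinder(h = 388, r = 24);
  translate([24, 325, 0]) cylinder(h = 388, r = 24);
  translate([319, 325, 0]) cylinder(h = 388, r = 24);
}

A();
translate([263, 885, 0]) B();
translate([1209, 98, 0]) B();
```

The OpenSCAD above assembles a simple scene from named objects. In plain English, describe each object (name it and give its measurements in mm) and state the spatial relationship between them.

A is a rectangular dining table. The top is 869×545×33 mm with its upper surface at z = 779 mm. It stands on four 74×74 mm square legs, each inset 51 mm from the nearest pair of top edges, running from the floor to the underside of the top.

B is a four-legged stool. The seat is a 343×349×40 mm slab whose top surface is at z = 428 mm; four round legs, each 48 mm in diameter, run from the floor (z = 0) to the underside of the seat, each leg's axis is inset half a diameter from the nearest pair of seat edges (so the leg's bounding box is flush with the corner).

Two stools sit around the table at the +y, +x sides.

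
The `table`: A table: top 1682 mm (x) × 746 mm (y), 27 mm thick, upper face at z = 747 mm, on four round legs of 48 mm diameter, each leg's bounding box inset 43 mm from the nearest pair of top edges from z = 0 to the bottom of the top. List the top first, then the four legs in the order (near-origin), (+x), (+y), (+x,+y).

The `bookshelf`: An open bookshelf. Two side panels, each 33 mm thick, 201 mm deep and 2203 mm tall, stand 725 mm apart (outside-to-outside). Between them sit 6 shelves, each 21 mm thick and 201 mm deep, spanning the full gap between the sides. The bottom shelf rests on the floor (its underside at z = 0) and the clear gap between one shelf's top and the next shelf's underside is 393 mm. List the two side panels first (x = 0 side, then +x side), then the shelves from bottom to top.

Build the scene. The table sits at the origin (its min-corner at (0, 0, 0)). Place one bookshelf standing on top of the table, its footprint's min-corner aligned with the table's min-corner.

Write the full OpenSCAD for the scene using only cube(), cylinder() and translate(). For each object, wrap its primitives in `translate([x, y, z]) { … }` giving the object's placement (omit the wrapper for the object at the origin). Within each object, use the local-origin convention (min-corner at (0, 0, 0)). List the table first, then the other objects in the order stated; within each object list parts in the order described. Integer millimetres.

translate([0, 0, 720]) cube([1682, 746, 27]);
translate([67, 67, 0]) cylinder(h = 720, r = 24);
translate([1615, 67, 0]) cylinder(h = 720, r = 24);
translate([67, 679, 0]) cylinder(h = 720, r = 24);
translate([1615, 679, 0]) cylinder(h = 720, r = 24);
translate([0, 0, 747]) {
  cube([33, 201, 2203]);
  translate([692, 0, 0]) cube([33, 201, 2203]);
  translate([33, 0, 0]) cube([659, 201, 21]);
  translate([33, 0, 414]) cube([659, 201, 21]);
  translate([33, 0, 828]) cube([659, 201, 21]);
  translate([33, 0, 1242]) cube([659, 201, 21]);
  translate([33, 0, 1656]) cube([659, 201, 21]);
  translate([33, 0, 2070]) cube([659, 201, 21]);
}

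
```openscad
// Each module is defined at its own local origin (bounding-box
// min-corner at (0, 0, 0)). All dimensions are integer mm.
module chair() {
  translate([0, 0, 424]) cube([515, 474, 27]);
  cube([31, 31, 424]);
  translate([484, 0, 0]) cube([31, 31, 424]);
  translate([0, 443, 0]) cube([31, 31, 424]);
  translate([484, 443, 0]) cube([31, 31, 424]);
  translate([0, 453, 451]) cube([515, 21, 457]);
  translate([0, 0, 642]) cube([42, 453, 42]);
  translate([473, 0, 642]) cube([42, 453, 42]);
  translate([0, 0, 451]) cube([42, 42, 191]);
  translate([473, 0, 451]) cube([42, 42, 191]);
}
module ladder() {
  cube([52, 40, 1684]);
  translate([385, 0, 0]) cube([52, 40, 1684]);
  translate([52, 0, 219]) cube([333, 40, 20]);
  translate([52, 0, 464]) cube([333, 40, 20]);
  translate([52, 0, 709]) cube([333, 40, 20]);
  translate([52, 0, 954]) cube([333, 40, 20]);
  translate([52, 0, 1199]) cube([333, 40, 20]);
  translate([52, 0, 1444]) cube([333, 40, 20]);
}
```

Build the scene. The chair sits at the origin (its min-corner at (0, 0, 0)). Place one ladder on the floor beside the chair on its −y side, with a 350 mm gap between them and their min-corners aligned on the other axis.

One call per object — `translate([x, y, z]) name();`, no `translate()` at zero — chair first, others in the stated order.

chair();
translate([0, -390, 0]) ladder();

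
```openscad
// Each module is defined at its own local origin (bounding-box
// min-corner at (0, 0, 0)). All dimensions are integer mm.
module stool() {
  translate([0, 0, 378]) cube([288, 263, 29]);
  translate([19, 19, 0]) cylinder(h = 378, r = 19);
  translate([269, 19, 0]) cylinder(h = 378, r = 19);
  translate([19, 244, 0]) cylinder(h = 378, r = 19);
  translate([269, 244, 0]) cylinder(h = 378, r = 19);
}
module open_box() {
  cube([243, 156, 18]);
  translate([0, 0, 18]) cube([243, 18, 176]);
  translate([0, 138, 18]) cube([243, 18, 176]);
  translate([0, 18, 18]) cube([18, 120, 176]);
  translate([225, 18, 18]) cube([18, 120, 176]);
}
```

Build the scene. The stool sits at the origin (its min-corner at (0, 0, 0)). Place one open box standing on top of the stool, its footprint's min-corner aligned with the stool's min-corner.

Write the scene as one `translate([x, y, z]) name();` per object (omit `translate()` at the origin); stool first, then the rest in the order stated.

stool();
translate([0, 0, 407]) open_box();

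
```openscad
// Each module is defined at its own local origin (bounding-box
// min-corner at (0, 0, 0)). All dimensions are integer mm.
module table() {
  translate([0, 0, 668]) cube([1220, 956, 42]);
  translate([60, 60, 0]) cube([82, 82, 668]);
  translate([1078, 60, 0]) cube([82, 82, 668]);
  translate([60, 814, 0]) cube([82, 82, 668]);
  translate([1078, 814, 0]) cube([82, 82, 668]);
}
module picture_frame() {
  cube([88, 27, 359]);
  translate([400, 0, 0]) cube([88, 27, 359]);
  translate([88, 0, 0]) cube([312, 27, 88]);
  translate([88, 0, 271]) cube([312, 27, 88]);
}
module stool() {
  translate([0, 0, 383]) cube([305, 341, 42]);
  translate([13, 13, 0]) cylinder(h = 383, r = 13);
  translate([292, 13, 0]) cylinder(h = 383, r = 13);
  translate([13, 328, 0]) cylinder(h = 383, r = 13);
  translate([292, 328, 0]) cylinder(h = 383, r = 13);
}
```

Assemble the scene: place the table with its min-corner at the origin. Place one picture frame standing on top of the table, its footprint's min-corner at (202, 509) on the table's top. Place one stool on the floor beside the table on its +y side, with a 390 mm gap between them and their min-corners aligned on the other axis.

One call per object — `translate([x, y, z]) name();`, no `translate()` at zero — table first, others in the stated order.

table();
translate([202, 509, 710]) picture_frame();
translate([0, 1346, 0]) stool();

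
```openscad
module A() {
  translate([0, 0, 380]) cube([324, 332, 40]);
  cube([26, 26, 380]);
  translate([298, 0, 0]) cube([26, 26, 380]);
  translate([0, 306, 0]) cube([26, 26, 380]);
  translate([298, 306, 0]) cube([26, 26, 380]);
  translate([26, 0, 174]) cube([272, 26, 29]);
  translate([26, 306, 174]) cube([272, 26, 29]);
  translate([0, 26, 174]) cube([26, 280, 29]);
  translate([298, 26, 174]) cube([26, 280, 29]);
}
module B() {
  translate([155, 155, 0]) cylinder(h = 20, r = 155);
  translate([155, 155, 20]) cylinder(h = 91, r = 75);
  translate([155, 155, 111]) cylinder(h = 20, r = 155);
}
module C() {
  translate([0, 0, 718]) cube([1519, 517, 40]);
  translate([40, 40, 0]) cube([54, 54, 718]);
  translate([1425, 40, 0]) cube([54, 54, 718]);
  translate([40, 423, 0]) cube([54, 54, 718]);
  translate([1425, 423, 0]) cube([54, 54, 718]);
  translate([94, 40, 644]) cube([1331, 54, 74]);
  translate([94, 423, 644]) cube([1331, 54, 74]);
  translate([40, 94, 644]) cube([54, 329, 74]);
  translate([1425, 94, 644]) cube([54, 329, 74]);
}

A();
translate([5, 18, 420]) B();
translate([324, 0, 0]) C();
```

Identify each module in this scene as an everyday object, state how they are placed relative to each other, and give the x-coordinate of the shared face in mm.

The stool's +x face and the table's −x face are both at x = 324 mm.

A is a stool. B is a spool. C is a table. The spool is on top of the stool. The table is against the stool's +x side, with their −y faces flush. The x-coordinate of the shared face is 324 mm.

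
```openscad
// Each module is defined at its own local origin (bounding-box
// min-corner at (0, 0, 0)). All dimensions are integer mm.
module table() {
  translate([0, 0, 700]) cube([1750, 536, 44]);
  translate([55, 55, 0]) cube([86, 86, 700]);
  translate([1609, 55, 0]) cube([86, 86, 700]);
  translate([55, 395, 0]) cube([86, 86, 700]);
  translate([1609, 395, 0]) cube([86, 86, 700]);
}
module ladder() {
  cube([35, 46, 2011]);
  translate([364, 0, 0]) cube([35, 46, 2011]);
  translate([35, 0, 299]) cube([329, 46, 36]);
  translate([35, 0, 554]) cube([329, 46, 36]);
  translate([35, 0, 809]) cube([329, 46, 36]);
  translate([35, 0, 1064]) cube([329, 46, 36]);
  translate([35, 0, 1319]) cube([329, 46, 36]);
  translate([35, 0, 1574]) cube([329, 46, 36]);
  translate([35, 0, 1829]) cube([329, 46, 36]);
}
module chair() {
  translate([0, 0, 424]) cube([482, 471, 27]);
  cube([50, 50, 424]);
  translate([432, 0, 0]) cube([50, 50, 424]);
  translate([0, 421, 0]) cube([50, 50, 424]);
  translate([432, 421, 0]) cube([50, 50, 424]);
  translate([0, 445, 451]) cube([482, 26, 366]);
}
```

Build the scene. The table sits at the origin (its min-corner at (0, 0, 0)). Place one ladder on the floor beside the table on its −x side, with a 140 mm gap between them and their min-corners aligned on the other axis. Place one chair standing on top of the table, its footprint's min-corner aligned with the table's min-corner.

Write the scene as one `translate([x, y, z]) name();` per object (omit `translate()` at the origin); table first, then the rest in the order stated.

table();
translate([-539, 0, 0]) ladder();
translate([0, 0, 744]) chair();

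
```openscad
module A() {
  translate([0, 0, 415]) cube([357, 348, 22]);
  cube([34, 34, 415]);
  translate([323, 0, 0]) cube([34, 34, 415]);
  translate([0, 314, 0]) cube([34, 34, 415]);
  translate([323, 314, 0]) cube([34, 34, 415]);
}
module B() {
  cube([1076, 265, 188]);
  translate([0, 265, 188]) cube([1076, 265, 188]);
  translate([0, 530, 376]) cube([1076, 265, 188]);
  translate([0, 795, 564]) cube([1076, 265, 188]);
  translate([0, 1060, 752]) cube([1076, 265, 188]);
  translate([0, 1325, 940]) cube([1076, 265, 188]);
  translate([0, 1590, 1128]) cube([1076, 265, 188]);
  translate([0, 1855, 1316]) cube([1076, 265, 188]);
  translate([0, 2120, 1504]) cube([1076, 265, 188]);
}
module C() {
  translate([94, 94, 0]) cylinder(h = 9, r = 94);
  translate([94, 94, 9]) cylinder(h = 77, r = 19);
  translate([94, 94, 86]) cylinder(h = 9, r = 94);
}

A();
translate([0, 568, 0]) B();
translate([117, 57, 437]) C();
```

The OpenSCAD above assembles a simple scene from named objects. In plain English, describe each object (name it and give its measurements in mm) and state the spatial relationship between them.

A is a four-legged stool. The seat is a 357×348×22 mm slab whose top surface is at z = 437 mm; four square legs, each 34×34 mm in cross-section, run from the floor (z = 0) to the underside of the seat, each flush with a corner of the seat.

B is a straight staircase of 9 solid steps. Each step is 1076 mm wide (x), 265 mm deep (y, the going) and 188 mm tall (the rise). The first step rests on the floor; each subsequent step sits one going further in +y and one rise higher in +z, directly behind and above the previous step with no overlap.

C is a spool: two coaxial disc flanges of radius 94 mm and thickness 9 mm, joined by a core cylinder of radius 19 mm and height 77 mm. The lower flange rests on z = 0 and the three cylinders share a vertical axis.

The staircase is on the floor beside the stool on its +y side. The spool is on top of the stool.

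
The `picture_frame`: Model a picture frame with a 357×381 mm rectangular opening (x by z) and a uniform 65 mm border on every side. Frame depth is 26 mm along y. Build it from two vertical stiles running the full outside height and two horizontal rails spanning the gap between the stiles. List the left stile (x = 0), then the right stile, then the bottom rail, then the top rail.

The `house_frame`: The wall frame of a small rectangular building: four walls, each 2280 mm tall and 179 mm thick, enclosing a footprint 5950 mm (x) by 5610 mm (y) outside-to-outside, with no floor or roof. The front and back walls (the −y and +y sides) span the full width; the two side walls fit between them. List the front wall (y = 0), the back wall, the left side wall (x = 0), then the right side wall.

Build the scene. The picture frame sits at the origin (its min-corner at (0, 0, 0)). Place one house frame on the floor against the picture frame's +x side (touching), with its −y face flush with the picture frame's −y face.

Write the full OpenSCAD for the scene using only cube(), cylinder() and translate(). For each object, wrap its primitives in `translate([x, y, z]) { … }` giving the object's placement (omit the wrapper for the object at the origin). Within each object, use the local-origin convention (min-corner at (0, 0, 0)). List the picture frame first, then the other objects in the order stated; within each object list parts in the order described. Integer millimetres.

cube([65, 26, 511]);
translate([422, 0, 0]) cube([65, 26, 511]);
translate([65, 0, 0]) cube([357, 26, 65]);
translate([65, 0, 446]) cube([357, 26, 65]);
translate([487, 0, 0]) {
  cube([5950, 179, 2280]);
  translate([0, 5431, 0]) cube([5950, 179, 2280]);
  translate([0, 179, 0]) cube([179, 5252, 2280]);
  translate([5771, 179, 0]) cube([179, 5252, 2280]);
}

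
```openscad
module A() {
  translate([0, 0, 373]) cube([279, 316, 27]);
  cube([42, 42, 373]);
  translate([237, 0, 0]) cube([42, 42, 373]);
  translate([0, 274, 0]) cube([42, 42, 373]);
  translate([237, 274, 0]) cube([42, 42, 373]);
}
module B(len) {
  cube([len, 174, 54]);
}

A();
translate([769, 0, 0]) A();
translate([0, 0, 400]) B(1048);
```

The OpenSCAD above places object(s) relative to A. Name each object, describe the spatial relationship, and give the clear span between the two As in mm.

Second stool starts at x = 769; first ends at x = 279; clear span = 769 − 279 = 490 mm.

A is a stool. B is a beam. A beam spans the tops of two stools. The clear span between the two stools is 490 mm.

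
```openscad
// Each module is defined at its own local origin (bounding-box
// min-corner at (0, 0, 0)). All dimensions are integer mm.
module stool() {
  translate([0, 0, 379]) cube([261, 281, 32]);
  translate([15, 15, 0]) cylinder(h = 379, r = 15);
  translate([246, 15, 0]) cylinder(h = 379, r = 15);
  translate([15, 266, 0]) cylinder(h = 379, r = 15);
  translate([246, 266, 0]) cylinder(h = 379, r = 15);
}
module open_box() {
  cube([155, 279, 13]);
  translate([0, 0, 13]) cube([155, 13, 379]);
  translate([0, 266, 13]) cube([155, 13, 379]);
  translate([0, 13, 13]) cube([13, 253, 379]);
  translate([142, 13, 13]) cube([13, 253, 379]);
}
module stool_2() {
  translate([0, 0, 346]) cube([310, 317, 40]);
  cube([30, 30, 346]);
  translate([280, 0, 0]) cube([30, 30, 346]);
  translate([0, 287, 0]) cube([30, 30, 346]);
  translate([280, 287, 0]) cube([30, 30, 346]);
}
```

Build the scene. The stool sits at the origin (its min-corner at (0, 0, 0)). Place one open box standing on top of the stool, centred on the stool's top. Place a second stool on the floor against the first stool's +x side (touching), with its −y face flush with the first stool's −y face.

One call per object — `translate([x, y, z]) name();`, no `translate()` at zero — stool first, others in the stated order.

stool();
translate([53, 1, 411]) open_box();
translate([261, 0, 0]) stool_2();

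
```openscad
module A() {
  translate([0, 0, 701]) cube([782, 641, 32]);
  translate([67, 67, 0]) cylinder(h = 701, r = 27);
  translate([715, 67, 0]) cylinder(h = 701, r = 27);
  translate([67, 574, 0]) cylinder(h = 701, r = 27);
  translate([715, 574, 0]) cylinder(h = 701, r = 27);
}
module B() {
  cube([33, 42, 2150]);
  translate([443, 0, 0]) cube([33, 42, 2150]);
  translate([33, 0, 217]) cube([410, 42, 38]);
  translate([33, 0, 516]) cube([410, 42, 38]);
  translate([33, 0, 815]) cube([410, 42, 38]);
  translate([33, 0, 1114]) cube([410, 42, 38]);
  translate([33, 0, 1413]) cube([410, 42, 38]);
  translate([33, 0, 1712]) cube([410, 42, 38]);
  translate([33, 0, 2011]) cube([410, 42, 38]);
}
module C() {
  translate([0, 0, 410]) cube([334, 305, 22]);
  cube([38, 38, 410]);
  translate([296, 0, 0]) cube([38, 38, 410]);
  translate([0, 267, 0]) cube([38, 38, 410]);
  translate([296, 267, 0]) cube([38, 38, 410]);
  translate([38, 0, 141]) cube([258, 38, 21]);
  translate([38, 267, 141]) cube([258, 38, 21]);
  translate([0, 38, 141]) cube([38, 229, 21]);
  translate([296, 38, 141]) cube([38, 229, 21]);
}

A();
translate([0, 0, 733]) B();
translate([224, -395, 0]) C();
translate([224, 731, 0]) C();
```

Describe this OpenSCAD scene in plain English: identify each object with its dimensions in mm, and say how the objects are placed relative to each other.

A is a rectangular dining table. The top is 782×641×32 mm with its upper surface at z = 733 mm. It stands on four round legs of 54 mm diameter, each leg's bounding box inset 40 mm from the nearest pair of top edges, running from the floor to the underside of the top.

B is a straight ladder. Two 33×42 mm vertical rails, 2150 mm tall, stand 476 mm apart (outside-to-outside) with their front faces coplanar on the −y side. 7 rungs, each 42 mm deep and 38 mm tall, span between the inner faces of the rails, front faces flush with the rails. The lowest rung's underside is at z = 217 mm and rungs are spaced 299 mm apart (underside to underside).

C is a four-legged stool. The seat is 334×305 mm, 22 mm thick, top at z = 432 mm. It stands on four square legs, each 38×38 mm in cross-section, from z = 0 to the seat underside, each flush with a corner of the seat. Four stretchers, 38 mm wide and 21 mm tall, connect adjacent legs with their undersides at z = 141 mm, each running between the inner faces of the legs it joins and aligned with the legs' outer faces on the other axis.

The ladder is on top of the table. Two stools sit around the table at the −y, +y sides.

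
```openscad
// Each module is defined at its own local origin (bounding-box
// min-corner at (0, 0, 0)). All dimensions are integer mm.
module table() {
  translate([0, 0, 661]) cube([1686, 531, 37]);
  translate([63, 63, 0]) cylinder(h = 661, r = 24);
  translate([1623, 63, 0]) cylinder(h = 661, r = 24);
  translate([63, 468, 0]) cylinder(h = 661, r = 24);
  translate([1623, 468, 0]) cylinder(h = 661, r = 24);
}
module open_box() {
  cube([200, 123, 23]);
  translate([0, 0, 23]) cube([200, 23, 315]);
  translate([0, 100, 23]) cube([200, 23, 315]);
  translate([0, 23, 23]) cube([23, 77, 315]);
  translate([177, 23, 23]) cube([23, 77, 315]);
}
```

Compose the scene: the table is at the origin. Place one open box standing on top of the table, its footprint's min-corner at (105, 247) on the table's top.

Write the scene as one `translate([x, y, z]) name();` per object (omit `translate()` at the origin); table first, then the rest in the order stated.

table();
translate([105, 247, 698]) open_box();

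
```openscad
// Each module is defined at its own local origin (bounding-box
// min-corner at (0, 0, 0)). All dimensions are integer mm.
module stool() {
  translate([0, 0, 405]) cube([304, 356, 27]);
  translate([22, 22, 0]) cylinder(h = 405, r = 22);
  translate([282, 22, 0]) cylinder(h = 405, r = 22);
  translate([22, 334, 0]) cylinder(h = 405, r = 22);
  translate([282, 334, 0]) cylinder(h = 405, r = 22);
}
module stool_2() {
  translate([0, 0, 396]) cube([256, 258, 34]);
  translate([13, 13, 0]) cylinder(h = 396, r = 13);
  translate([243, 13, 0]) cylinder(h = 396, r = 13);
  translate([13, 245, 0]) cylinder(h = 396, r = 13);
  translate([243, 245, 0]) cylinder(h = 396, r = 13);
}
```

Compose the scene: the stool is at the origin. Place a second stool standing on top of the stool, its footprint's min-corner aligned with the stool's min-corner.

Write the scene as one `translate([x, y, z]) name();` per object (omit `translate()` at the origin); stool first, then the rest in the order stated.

stool();
translate([0, 0, 432]) stool_2();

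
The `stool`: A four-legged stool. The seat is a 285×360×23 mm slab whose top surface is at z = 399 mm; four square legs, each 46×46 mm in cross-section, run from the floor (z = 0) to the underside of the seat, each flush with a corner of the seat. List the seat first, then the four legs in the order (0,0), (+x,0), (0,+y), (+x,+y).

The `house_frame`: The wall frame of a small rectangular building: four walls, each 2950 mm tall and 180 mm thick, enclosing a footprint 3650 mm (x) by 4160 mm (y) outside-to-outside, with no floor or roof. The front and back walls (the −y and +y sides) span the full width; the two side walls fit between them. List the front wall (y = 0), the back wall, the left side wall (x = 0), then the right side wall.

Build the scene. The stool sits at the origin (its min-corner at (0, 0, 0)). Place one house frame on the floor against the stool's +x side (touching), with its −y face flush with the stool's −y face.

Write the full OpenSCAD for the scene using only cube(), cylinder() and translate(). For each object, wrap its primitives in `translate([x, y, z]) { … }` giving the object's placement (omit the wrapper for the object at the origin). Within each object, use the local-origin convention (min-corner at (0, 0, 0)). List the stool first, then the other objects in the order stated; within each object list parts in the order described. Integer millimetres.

translate([0, 0, 376]) cube([285, 360, 23]);
cube([46, 46, 376]);
translate([239, 0, 0]) cube([46, 46, 376]);
translate([0, 314, 0]) cube([46, 46, 376]);
translate([239, 314, 0]) cube([46, 46, 376]);
translate([285, 0, 0]) {
  cube([3650, 180, 2950]);
  translate([0, 3980, 0]) cube([3650, 180, 2950]);
  translate([0, 180, 0]) cube([180, 3800, 2950]);
  translate([3470, 180, 0]) cube([180, 3800, 2950]);
}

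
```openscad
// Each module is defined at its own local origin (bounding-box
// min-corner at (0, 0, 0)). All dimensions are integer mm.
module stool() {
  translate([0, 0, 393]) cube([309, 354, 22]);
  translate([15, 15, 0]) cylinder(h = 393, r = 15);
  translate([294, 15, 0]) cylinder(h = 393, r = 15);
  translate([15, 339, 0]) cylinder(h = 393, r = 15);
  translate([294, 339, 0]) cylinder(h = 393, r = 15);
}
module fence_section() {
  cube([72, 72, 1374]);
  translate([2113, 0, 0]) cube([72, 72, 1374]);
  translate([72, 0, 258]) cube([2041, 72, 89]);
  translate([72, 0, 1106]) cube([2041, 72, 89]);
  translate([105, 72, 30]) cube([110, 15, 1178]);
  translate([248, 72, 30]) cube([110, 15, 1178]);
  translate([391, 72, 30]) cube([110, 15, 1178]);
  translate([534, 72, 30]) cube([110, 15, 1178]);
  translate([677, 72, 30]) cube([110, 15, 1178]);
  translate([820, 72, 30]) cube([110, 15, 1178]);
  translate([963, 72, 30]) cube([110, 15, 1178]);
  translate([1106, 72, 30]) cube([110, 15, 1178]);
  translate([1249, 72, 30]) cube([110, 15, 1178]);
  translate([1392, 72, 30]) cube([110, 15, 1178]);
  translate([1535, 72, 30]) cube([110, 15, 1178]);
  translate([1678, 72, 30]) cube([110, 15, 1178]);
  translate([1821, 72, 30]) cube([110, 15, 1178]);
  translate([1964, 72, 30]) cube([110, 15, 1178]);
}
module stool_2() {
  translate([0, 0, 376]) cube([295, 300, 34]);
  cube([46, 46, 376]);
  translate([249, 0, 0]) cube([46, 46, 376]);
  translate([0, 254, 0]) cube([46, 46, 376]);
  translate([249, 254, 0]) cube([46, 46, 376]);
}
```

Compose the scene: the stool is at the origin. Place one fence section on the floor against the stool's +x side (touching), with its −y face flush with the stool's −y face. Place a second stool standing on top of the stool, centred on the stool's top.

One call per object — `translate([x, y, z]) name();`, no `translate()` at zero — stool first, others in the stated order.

stool();
translate([309, 0, 0]) fence_section();
translate([7, 27, 415]) stool_2();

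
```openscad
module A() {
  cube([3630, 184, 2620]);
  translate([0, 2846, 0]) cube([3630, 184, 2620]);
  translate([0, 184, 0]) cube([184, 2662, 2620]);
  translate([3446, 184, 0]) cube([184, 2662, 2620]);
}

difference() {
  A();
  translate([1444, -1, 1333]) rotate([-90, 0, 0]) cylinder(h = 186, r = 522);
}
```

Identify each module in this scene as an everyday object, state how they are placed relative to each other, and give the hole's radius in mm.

A is a house frame. The house frame has a circular hole through its front wall. The hole's radius is 522 mm.

The subtracted cylinder has r = 522 mm.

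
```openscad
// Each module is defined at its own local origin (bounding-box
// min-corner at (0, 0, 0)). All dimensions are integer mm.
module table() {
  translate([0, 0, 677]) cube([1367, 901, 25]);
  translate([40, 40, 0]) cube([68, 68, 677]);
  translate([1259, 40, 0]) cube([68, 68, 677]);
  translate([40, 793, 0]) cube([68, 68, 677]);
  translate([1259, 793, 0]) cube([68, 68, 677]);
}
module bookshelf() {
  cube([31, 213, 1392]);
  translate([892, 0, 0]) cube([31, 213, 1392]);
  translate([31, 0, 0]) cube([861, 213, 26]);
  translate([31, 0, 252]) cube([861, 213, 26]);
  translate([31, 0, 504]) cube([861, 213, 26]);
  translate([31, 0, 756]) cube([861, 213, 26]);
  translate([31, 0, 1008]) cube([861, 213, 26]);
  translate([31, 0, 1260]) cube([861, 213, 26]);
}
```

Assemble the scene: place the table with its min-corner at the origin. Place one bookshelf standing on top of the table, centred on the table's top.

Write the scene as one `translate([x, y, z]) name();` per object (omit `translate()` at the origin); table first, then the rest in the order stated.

table();
translate([222, 344, 702]) bookshelf();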